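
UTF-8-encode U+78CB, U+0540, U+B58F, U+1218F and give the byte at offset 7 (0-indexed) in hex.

0x8F

U+78CB → 3-byte form E7 A3 8B at offsets 0–2.
U+0540 → 2-byte form D5 80 at offsets 3–4.
U+B58F → 3-byte form EB 96 8F at offsets 5–7.
Offset 7 falls in char 3's range; it's byte 3 of EB 96 8F = 0x8F.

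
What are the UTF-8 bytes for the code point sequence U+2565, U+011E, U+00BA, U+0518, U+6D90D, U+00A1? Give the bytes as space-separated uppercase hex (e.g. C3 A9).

U+2565: 3-byte form → E2 95 A5.
U+011E: 2-byte form → C4 9E.
U+00BA: 2-byte form → C2 BA.
U+0518: 2-byte form → D4 98.
U+6D90D: 4-byte form → F1 AD A4 8D.
U+00A1: 2-byte form → C2 A1.
Concatenated (15 bytes): E2 95 A5 C4 9E C2 BA D4 98 F1 AD A4 8D C2 A1.

E2 95 A5 C4 9E C2 BA D4 98 F1 AD A4 8D C2 A1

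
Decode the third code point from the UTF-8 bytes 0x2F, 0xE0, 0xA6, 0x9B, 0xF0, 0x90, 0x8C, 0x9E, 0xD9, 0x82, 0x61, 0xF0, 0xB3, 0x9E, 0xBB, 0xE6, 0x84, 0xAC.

U+1031E

Offset 0: leading byte 0x2F = 00101111 → 1-byte char #1 = 2F.
Offset 1: leading byte 0xE0 = 11100000 → 3-byte char #2 = E0 A6 9B.
Offset 4: leading byte 0xF0 = 11110000 → 4-byte char #3 = F0 90 8C 9E.
Leading byte 0xF0 = 11110000 matches 11110xxx → 4-byte sequence.
Byte 1: 0xF0 = 11110000, payload 000 (3 bits).
Byte 2: 0x90 = 10010000 (10xxxxxx ✓), payload 010000.
Byte 3: 0x8C = 10001100 (10xxxxxx ✓), payload 001100.
Byte 4: 0x9E = 10011110 (10xxxxxx ✓), payload 011110.
Concatenate: 000010000001100011110 = 0x1031E (21 bits → U+1031E).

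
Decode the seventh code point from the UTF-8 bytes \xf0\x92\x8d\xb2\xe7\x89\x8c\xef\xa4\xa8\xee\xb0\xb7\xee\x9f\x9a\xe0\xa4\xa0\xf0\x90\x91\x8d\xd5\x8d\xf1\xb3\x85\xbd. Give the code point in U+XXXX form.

Offset 0: leading byte 0xF0 = 11110000 → 4-byte char #1 = F0 92 8D B2.
Offset 4: leading byte 0xE7 = 11100111 → 3-byte char #2 = E7 89 8C.
Offset 7: leading byte 0xEF = 11101111 → 3-byte char #3 = EF A4 A8.
Offset 10: leading byte 0xEE = 11101110 → 3-byte char #4 = EE B0 B7.
Offset 13: leading byte 0xEE = 11101110 → 3-byte char #5 = EE 9F 9A.
Offset 16: leading byte 0xE0 = 11100000 → 3-byte char #6 = E0 A4 A0.
Offset 19: leading byte 0xF0 = 11110000 → 4-byte char #7 = F0 90 91 8D.
Leading byte 0xF0 = 11110000 matches 11110xxx → 4-byte sequence.
Byte 1: 0xF0 = 11110000, payload 000 (3 bits).
Byte 2: 0x90 = 10010000 (10xxxxxx ✓), payload 010000.
Byte 3: 0x91 = 10010001 (10xxxxxx ✓), payload 010001.
Byte 4: 0x8D = 10001101 (10xxxxxx ✓), payload 001101.
Concatenate: 000010000010001001101 = 0x1044D (21 bits → U+1044D).

U+1044D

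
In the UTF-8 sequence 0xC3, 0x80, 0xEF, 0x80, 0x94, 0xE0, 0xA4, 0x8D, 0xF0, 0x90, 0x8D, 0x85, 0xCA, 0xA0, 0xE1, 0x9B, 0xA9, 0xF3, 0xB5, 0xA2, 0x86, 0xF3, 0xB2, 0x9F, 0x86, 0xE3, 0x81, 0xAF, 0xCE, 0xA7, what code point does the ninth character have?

Offset 0: leading byte 0xC3 = 11000011 → 2-byte char #1 = C3 80.
Offset 2: leading byte 0xEF = 11101111 → 3-byte char #2 = EF 80 94.
Offset 5: leading byte 0xE0 = 11100000 → 3-byte char #3 = E0 A4 8D.
Offset 8: leading byte 0xF0 = 11110000 → 4-byte char #4 = F0 90 8D 85.
Offset 12: leading byte 0xCA = 11001010 → 2-byte char #5 = CA A0.
Offset 14: leading byte 0xE1 = 11100001 → 3-byte char #6 = E1 9B A9.
Offset 17: leading byte 0xF3 = 11110011 → 4-byte char #7 = F3 B5 A2 86.
Offset 21: leading byte 0xF3 = 11110011 → 4-byte char #8 = F3 B2 9F 86.
Offset 25: leading byte 0xE3 = 11100011 → 3-byte char #9 = E3 81 AF.
Leading byte 0xE3 = 11100011 matches 1110xxxx → 3-byte sequence.
Byte 1: 0xE3 = 11100011, payload 0011 (4 bits).
Byte 2: 0x81 = 10000001 (10xxxxxx ✓), payload 000001.
Byte 3: 0xAF = 10101111 (10xxxxxx ✓), payload 101111.
Concatenate: 0011000001101111 = 0x306F (16 bits → U+306F).

U+306F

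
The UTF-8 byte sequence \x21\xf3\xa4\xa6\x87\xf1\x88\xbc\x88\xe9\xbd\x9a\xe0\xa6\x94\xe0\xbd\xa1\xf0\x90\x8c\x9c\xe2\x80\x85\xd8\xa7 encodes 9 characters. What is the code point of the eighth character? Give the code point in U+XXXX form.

U+2005

Offset 0: leading byte 0x21 = 00100001 → 1-byte char #1 = 21.
Offset 1: leading byte 0xF3 = 11110011 → 4-byte char #2 = F3 A4 A6 87.
Offset 5: leading byte 0xF1 = 11110001 → 4-byte char #3 = F1 88 BC 88.
Offset 9: leading byte 0xE9 = 11101001 → 3-byte char #4 = E9 BD 9A.
Offset 12: leading byte 0xE0 = 11100000 → 3-byte char #5 = E0 A6 94.
Offset 15: leading byte 0xE0 = 11100000 → 3-byte char #6 = E0 BD A1.
Offset 18: leading byte 0xF0 = 11110000 → 4-byte char #7 = F0 90 8C 9C.
Offset 22: leading byte 0xE2 = 11100010 → 3-byte char #8 = E2 80 85.
Leading byte 0xE2 = 11100010 matches 1110xxxx → 3-byte sequence.
Byte 1: 0xE2 = 11100010, payload 0010 (4 bits).
Byte 2: 0x80 = 10000000 (10xxxxxx ✓), payload 000000.
Byte 3: 0x85 = 10000101 (10xxxxxx ✓), payload 000101.
Concatenate: 0010000000000101 = 0x2005 (16 bits → U+2005).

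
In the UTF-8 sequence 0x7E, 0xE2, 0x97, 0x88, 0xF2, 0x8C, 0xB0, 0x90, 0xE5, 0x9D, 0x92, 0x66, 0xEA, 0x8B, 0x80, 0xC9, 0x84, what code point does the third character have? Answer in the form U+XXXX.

Offset 0: leading byte 0x7E = 01111110 → 1-byte char #1 = 7E.
Offset 1: leading byte 0xE2 = 11100010 → 3-byte char #2 = E2 97 88.
Offset 4: leading byte 0xF2 = 11110010 → 4-byte char #3 = F2 8C B0 90.
Leading byte 0xF2 = 11110010 matches 11110xxx → 4-byte sequence.
Byte 1: 0xF2 = 11110010, payload 010 (3 bits).
Byte 2: 0x8C = 10001100 (10xxxxxx ✓), payload 001100.
Byte 3: 0xB0 = 10110000 (10xxxxxx ✓), payload 110000.
Byte 4: 0x90 = 10010000 (10xxxxxx ✓), payload 010000.
Concatenate: 010001100110000010000 = 0x8CC10 (21 bits → U+8CC10).

U+8CC10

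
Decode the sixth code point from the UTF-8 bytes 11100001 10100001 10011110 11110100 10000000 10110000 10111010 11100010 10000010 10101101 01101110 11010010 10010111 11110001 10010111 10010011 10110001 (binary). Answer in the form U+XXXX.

Offset 0: leading byte 0xE1 = 11100001 → 3-byte char #1 = E1 A1 9E.
Offset 3: leading byte 0xF4 = 11110100 → 4-byte char #2 = F4 80 B0 BA.
Offset 7: leading byte 0xE2 = 11100010 → 3-byte char #3 = E2 82 AD.
Offset 10: leading byte 0x6E = 01101110 → 1-byte char #4 = 6E.
Offset 11: leading byte 0xD2 = 11010010 → 2-byte char #5 = D2 97.
Offset 13: leading byte 0xF1 = 11110001 → 4-byte char #6 = F1 97 93 B1.
Leading byte 0xF1 = 11110001 matches 11110xxx → 4-byte sequence.
Byte 1: 0xF1 = 11110001, payload 001 (3 bits).
Byte 2: 0x97 = 10010111 (10xxxxxx ✓), payload 010111.
Byte 3: 0x93 = 10010011 (10xxxxxx ✓), payload 010011.
Byte 4: 0xB1 = 10110001 (10xxxxxx ✓), payload 110001.
Concatenate: 001010111010011110001 = 0x574F1 (21 bits → U+574F1).

U+574F1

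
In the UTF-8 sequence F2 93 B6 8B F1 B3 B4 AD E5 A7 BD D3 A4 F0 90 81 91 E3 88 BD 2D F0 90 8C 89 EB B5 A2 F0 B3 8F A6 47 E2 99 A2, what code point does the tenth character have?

Offset 0: leading byte 0xF2 = 11110010 → 4-byte char #1 = F2 93 B6 8B.
Offset 4: leading byte 0xF1 = 11110001 → 4-byte char #2 = F1 B3 B4 AD.
Offset 8: leading byte 0xE5 = 11100101 → 3-byte char #3 = E5 A7 BD.
Offset 11: leading byte 0xD3 = 11010011 → 2-byte char #4 = D3 A4.
Offset 13: leading byte 0xF0 = 11110000 → 4-byte char #5 = F0 90 81 91.
Offset 17: leading byte 0xE3 = 11100011 → 3-byte char #6 = E3 88 BD.
Offset 20: leading byte 0x2D = 00101101 → 1-byte char #7 = 2D.
Offset 21: leading byte 0xF0 = 11110000 → 4-byte char #8 = F0 90 8C 89.
Offset 25: leading byte 0xEB = 11101011 → 3-byte char #9 = EB B5 A2.
Offset 28: leading byte 0xF0 = 11110000 → 4-byte char #10 = F0 B3 8F A6.
Leading byte 0xF0 = 11110000 matches 11110xxx → 4-byte sequence.
Byte 1: 0xF0 = 11110000, payload 000 (3 bits).
Byte 2: 0xB3 = 10110011 (10xxxxxx ✓), payload 110011.
Byte 3: 0x8F = 10001111 (10xxxxxx ✓), payload 001111.
Byte 4: 0xA6 = 10100110 (10xxxxxx ✓), payload 100110.
Concatenate: 000110011001111100110 = 0x333E6 (21 bits → U+333E6).

U+333E6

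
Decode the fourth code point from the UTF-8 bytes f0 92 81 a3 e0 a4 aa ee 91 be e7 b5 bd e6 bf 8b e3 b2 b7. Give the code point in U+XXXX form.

U+7D7D

Offset 0: leading byte 0xF0 = 11110000 → 4-byte char #1 = F0 92 81 A3.
Offset 4: leading byte 0xE0 = 11100000 → 3-byte char #2 = E0 A4 AA.
Offset 7: leading byte 0xEE = 11101110 → 3-byte char #3 = EE 91 BE.
Offset 10: leading byte 0xE7 = 11100111 → 3-byte char #4 = E7 B5 BD.
Leading byte 0xE7 = 11100111 matches 1110xxxx → 3-byte sequence.
Byte 1: 0xE7 = 11100111, payload 0111 (4 bits).
Byte 2: 0xB5 = 10110101 (10xxxxxx ✓), payload 110101.
Byte 3: 0xBD = 10111101 (10xxxxxx ✓), payload 111101.
Concatenate: 0111110101111101 = 0x7D7D (16 bits → U+7D7D).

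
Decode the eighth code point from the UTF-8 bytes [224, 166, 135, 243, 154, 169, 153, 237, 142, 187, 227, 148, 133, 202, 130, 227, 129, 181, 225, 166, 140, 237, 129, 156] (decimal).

U+D05C

Offset 0: leading byte 0xE0 = 11100000 → 3-byte char #1 = E0 A6 87.
Offset 3: leading byte 0xF3 = 11110011 → 4-byte char #2 = F3 9A A9 99.
Offset 7: leading byte 0xED = 11101101 → 3-byte char #3 = ED 8E BB.
Offset 10: leading byte 0xE3 = 11100011 → 3-byte char #4 = E3 94 85.
Offset 13: leading byte 0xCA = 11001010 → 2-byte char #5 = CA 82.
Offset 15: leading byte 0xE3 = 11100011 → 3-byte char #6 = E3 81 B5.
Offset 18: leading byte 0xE1 = 11100001 → 3-byte char #7 = E1 A6 8C.
Offset 21: leading byte 0xED = 11101101 → 3-byte char #8 = ED 81 9C.
Leading byte 0xED = 11101101 matches 1110xxxx → 3-byte sequence.
Byte 1: 0xED = 11101101, payload 1101 (4 bits).
Byte 2: 0x81 = 10000001 (10xxxxxx ✓), payload 000001.
Byte 3: 0x9C = 10011100 (10xxxxxx ✓), payload 011100.
Concatenate: 1101000001011100 = 0xD05C (16 bits → U+D05C).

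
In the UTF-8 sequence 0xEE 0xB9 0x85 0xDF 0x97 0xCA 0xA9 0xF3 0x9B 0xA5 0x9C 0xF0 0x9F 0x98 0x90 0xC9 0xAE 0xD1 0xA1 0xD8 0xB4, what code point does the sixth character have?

U+026E

Offset 0: leading byte 0xEE = 11101110 → 3-byte char #1 = EE B9 85.
Offset 3: leading byte 0xDF = 11011111 → 2-byte char #2 = DF 97.
Offset 5: leading byte 0xCA = 11001010 → 2-byte char #3 = CA A9.
Offset 7: leading byte 0xF3 = 11110011 → 4-byte char #4 = F3 9B A5 9C.
Offset 11: leading byte 0xF0 = 11110000 → 4-byte char #5 = F0 9F 98 90.
Offset 15: leading byte 0xC9 = 11001001 → 2-byte char #6 = C9 AE.
Leading byte 0xC9 = 11001001 matches 110xxxxx → 2-byte sequence.
Byte 1: 0xC9 = 11001001, payload 01001 (5 bits).
Byte 2: 0xAE = 10101110 (10xxxxxx ✓), payload 101110.
Concatenate: 01001101110 = 0x26E (11 bits → U+026E).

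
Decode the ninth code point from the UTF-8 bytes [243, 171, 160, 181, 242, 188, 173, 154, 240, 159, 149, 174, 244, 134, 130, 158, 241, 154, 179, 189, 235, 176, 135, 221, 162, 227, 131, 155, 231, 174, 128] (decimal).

Offset 0: leading byte 0xF3 = 11110011 → 4-byte char #1 = F3 AB A0 B5.
Offset 4: leading byte 0xF2 = 11110010 → 4-byte char #2 = F2 BC AD 9A.
Offset 8: leading byte 0xF0 = 11110000 → 4-byte char #3 = F0 9F 95 AE.
Offset 12: leading byte 0xF4 = 11110100 → 4-byte char #4 = F4 86 82 9E.
Offset 16: leading byte 0xF1 = 11110001 → 4-byte char #5 = F1 9A B3 BD.
Offset 20: leading byte 0xEB = 11101011 → 3-byte char #6 = EB B0 87.
Offset 23: leading byte 0xDD = 11011101 → 2-byte char #7 = DD A2.
Offset 25: leading byte 0xE3 = 11100011 → 3-byte char #8 = E3 83 9B.
Offset 28: leading byte 0xE7 = 11100111 → 3-byte char #9 = E7 AE 80.
Leading byte 0xE7 = 11100111 matches 1110xxxx → 3-byte sequence.
Byte 1: 0xE7 = 11100111, payload 0111 (4 bits).
Byte 2: 0xAE = 10101110 (10xxxxxx ✓), payload 101110.
Byte 3: 0x80 = 10000000 (10xxxxxx ✓), payload 000000.
Concatenate: 0111101110000000 = 0x7B80 (16 bits → U+7B80).

U+7B80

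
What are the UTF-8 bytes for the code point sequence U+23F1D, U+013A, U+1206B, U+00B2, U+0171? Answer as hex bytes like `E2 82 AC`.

F0 A3 BC 9D C4 BA F0 92 81 AB C2 B2 C5 B1

U+23F1D: 4-byte form → F0 A3 BC 9D.
U+013A: 2-byte form → C4 BA.
U+1206B: 4-byte form → F0 92 81 AB.
U+00B2: 2-byte form → C2 B2.
U+0171: 2-byte form → C5 B1.
Concatenated (14 bytes): F0 A3 BC 9D C4 BA F0 92 81 AB C2 B2 C5 B1.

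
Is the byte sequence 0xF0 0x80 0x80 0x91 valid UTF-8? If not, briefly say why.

Leading byte 0xF0 = 11110000 → 4-byte form.
Continuation bytes all match 10xxxxxx. Payload decodes to 0x11.
But 0x11 < 0x10000, the minimum for a 4-byte sequence — this is an overlong encoding.

invalid (overlong encoding)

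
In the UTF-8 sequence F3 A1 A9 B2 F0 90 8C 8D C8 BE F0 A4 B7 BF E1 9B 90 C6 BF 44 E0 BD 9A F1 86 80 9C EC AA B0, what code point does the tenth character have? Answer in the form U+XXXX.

Offset 0: leading byte 0xF3 = 11110011 → 4-byte char #1 = F3 A1 A9 B2.
Offset 4: leading byte 0xF0 = 11110000 → 4-byte char #2 = F0 90 8C 8D.
Offset 8: leading byte 0xC8 = 11001000 → 2-byte char #3 = C8 BE.
Offset 10: leading byte 0xF0 = 11110000 → 4-byte char #4 = F0 A4 B7 BF.
Offset 14: leading byte 0xE1 = 11100001 → 3-byte char #5 = E1 9B 90.
Offset 17: leading byte 0xC6 = 11000110 → 2-byte char #6 = C6 BF.
Offset 19: leading byte 0x44 = 01000100 → 1-byte char #7 = 44.
Offset 20: leading byte 0xE0 = 11100000 → 3-byte char #8 = E0 BD 9A.
Offset 23: leading byte 0xF1 = 11110001 → 4-byte char #9 = F1 86 80 9C.
Offset 27: leading byte 0xEC = 11101100 → 3-byte char #10 = EC AA B0.
Leading byte 0xEC = 11101100 matches 1110xxxx → 3-byte sequence.
Byte 1: 0xEC = 11101100, payload 1100 (4 bits).
Byte 2: 0xAA = 10101010 (10xxxxxx ✓), payload 101010.
Byte 3: 0xB0 = 10110000 (10xxxxxx ✓), payload 110000.
Concatenate: 1100101010110000 = 0xCAB0 (16 bits → U+CAB0).

U+CAB0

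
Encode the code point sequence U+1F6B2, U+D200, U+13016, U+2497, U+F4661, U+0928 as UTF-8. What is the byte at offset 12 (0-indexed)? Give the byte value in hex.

0x92

U+1F6B2 → 4-byte form F0 9F 9A B2 at offsets 0–3.
U+D200 → 3-byte form ED 88 80 at offsets 4–6.
U+13016 → 4-byte form F0 93 80 96 at offsets 7–10.
U+2497 → 3-byte form E2 92 97 at offsets 11–13.
Offset 12 falls in char 4's range; it's byte 2 of E2 92 97 = 0x92.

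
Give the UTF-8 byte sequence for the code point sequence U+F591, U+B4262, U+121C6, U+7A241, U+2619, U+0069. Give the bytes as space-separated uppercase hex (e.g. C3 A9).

U+F591: 3-byte form → EF 96 91.
U+B4262: 4-byte form → F2 B4 89 A2.
U+121C6: 4-byte form → F0 92 87 86.
U+7A241: 4-byte form → F1 BA 89 81.
U+2619: 3-byte form → E2 98 99.
U+0069: 1-byte form → 69.
Concatenated (19 bytes): EF 96 91 F2 B4 89 A2 F0 92 87 86 F1 BA 89 81 E2 98 99 69.

EF 96 91 F2 B4 89 A2 F0 92 87 86 F1 BA 89 81 E2 98 99 69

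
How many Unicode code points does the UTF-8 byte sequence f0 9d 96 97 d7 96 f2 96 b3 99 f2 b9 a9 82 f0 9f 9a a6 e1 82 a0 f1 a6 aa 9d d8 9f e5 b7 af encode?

9

Byte at offset 0: 0xF0 = 11110000 → 4-byte char (#1). Advance 4.
Byte at offset 4: 0xD7 = 11010111 → 2-byte char (#2). Advance 2.
Byte at offset 6: 0xF2 = 11110010 → 4-byte char (#3). Advance 4.
Byte at offset 10: 0xF2 = 11110010 → 4-byte char (#4). Advance 4.
Byte at offset 14: 0xF0 = 11110000 → 4-byte char (#5). Advance 4.
Byte at offset 18: 0xE1 = 11100001 → 3-byte char (#6). Advance 3.
Byte at offset 21: 0xF1 = 11110001 → 4-byte char (#7). Advance 4.
Byte at offset 25: 0xD8 = 11011000 → 2-byte char (#8). Advance 2.
Byte at offset 27: 0xE5 = 11100101 → 3-byte char (#9). Advance 3.
Reached end at offset 30 after 9 code points.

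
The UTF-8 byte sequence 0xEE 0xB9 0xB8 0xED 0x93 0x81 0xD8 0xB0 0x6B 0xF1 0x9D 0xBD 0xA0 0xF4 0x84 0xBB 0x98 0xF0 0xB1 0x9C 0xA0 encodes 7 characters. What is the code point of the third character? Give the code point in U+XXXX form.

U+0630

Offset 0: leading byte 0xEE = 11101110 → 3-byte char #1 = EE B9 B8.
Offset 3: leading byte 0xED = 11101101 → 3-byte char #2 = ED 93 81.
Offset 6: leading byte 0xD8 = 11011000 → 2-byte char #3 = D8 B0.
Leading byte 0xD8 = 11011000 matches 110xxxxx → 2-byte sequence.
Byte 1: 0xD8 = 11011000, payload 11000 (5 bits).
Byte 2: 0xB0 = 10110000 (10xxxxxx ✓), payload 110000.
Concatenate: 11000110000 = 0x630 (11 bits → U+0630).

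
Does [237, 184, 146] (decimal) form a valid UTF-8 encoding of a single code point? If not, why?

Structurally a 3-byte sequence; payload = 0xDE12.
But 0xDE12 is in U+D800–U+DFFF, the surrogate range. Surrogates are not Unicode scalar values and are forbidden in UTF-8.

invalid (encodes a surrogate (U+D800–U+DFFF))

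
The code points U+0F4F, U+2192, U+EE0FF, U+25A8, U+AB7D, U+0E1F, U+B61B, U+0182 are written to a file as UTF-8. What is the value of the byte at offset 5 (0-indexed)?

U+0F4F → 3-byte form E0 BD 8F at offsets 0–2.
U+2192 → 3-byte form E2 86 92 at offsets 3–5.
Offset 5 falls in char 2's range; it's byte 3 of E2 86 92 = 0x92.

0x92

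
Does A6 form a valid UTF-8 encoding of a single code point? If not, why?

Byte 0xA6 = 10100110 has the form 10xxxxxx — a continuation byte — but there is no preceding leading byte.

invalid (continuation byte with no leading byte)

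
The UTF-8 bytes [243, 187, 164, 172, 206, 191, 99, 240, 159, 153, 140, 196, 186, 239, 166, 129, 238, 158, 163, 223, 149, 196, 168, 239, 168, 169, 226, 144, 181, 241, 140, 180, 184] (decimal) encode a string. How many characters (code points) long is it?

Byte at offset 0: 0xF3 = 11110011 → 4-byte char (#1). Advance 4.
Byte at offset 4: 0xCE = 11001110 → 2-byte char (#2). Advance 2.
Byte at offset 6: 0x63 = 01100011 → 1-byte char (#3). Advance 1.
Byte at offset 7: 0xF0 = 11110000 → 4-byte char (#4). Advance 4.
Byte at offset 11: 0xC4 = 11000100 → 2-byte char (#5). Advance 2.
Byte at offset 13: 0xEF = 11101111 → 3-byte char (#6). Advance 3.
Byte at offset 16: 0xEE = 11101110 → 3-byte char (#7). Advance 3.
Byte at offset 19: 0xDF = 11011111 → 2-byte char (#8). Advance 2.
Byte at offset 21: 0xC4 = 11000100 → 2-byte char (#9). Advance 2.
Byte at offset 23: 0xEF = 11101111 → 3-byte char (#10). Advance 3.
Byte at offset 26: 0xE2 = 11100010 → 3-byte char (#11). Advance 3.
Byte at offset 29: 0xF1 = 11110001 → 4-byte char (#12). Advance 4.
Reached end at offset 33 after 12 code points.

12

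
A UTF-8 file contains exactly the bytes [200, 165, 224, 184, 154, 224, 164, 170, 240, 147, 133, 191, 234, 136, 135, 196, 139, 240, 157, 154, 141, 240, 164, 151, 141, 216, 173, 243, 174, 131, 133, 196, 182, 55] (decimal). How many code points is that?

Byte at offset 0: 0xC8 = 11001000 → 2-byte char (#1). Advance 2.
Byte at offset 2: 0xE0 = 11100000 → 3-byte char (#2). Advance 3.
Byte at offset 5: 0xE0 = 11100000 → 3-byte char (#3). Advance 3.
Byte at offset 8: 0xF0 = 11110000 → 4-byte char (#4). Advance 4.
Byte at offset 12: 0xEA = 11101010 → 3-byte char (#5). Advance 3.
Byte at offset 15: 0xC4 = 11000100 → 2-byte char (#6). Advance 2.
Byte at offset 17: 0xF0 = 11110000 → 4-byte char (#7). Advance 4.
Byte at offset 21: 0xF0 = 11110000 → 4-byte char (#8). Advance 4.
Byte at offset 25: 0xD8 = 11011000 → 2-byte char (#9). Advance 2.
Byte at offset 27: 0xF3 = 11110011 → 4-byte char (#10). Advance 4.
Byte at offset 31: 0xC4 = 11000100 → 2-byte char (#11). Advance 2.
Byte at offset 33: 0x37 = 00110111 → 1-byte char (#12). Advance 1.
Reached end at offset 34 after 12 code points.

12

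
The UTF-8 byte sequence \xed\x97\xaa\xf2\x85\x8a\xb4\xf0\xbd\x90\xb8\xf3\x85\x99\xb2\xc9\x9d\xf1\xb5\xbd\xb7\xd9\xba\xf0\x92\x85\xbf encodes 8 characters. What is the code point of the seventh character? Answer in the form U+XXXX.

Offset 0: leading byte 0xED = 11101101 → 3-byte char #1 = ED 97 AA.
Offset 3: leading byte 0xF2 = 11110010 → 4-byte char #2 = F2 85 8A B4.
Offset 7: leading byte 0xF0 = 11110000 → 4-byte char #3 = F0 BD 90 B8.
Offset 11: leading byte 0xF3 = 11110011 → 4-byte char #4 = F3 85 99 B2.
Offset 15: leading byte 0xC9 = 11001001 → 2-byte char #5 = C9 9D.
Offset 17: leading byte 0xF1 = 11110001 → 4-byte char #6 = F1 B5 BD B7.
Offset 21: leading byte 0xD9 = 11011001 → 2-byte char #7 = D9 BA.
Leading byte 0xD9 = 11011001 matches 110xxxxx → 2-byte sequence.
Byte 1: 0xD9 = 11011001, payload 11001 (5 bits).
Byte 2: 0xBA = 10111010 (10xxxxxx ✓), payload 111010.
Concatenate: 11001111010 = 0x67A (11 bits → U+067A).

U+067A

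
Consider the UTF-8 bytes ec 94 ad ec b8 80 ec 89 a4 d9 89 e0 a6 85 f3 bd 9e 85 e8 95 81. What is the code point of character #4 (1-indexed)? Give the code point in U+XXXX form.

U+0649

Offset 0: leading byte 0xEC = 11101100 → 3-byte char #1 = EC 94 AD.
Offset 3: leading byte 0xEC = 11101100 → 3-byte char #2 = EC B8 80.
Offset 6: leading byte 0xEC = 11101100 → 3-byte char #3 = EC 89 A4.
Offset 9: leading byte 0xD9 = 11011001 → 2-byte char #4 = D9 89.
Leading byte 0xD9 = 11011001 matches 110xxxxx → 2-byte sequence.
Byte 1: 0xD9 = 11011001, payload 11001 (5 bits).
Byte 2: 0x89 = 10001001 (10xxxxxx ✓), payload 001001.
Concatenate: 11001001001 = 0x649 (11 bits → U+0649).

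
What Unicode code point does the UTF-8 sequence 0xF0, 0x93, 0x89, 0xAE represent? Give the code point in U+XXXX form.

Leading byte 0xF0 = 11110000 matches 11110xxx → 4-byte sequence.
Byte 1: 0xF0 = 11110000, payload 000 (3 bits).
Byte 2: 0x93 = 10010011 (10xxxxxx ✓), payload 010011.
Byte 3: 0x89 = 10001001 (10xxxxxx ✓), payload 001001.
Byte 4: 0xAE = 10101110 (10xxxxxx ✓), payload 101110.
Concatenate: 000010011001001101110 = 0x1326E (21 bits → U+1326E).

U+1326E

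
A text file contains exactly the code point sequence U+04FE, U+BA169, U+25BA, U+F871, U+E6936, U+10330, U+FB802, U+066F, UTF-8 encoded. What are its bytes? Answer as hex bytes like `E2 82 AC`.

D3 BE F2 BA 85 A9 E2 96 BA EF A1 B1 F3 A6 A4 B6 F0 90 8C B0 F3 BB A0 82 D9 AF

U+04FE: 2-byte form → D3 BE.
U+BA169: 4-byte form → F2 BA 85 A9.
U+25BA: 3-byte form → E2 96 BA.
U+F871: 3-byte form → EF A1 B1.
U+E6936: 4-byte form → F3 A6 A4 B6.
U+10330: 4-byte form → F0 90 8C B0.
U+FB802: 4-byte form → F3 BB A0 82.
U+066F: 2-byte form → D9 AF.
Concatenated (26 bytes): D3 BE F2 BA 85 A9 E2 96 BA EF A1 B1 F3 A6 A4 B6 F0 90 8C B0 F3 BB A0 82 D9 AF.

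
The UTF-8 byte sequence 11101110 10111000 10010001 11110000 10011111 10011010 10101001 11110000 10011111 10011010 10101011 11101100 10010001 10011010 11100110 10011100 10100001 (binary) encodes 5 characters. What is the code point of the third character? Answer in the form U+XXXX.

Offset 0: leading byte 0xEE = 11101110 → 3-byte char #1 = EE B8 91.
Offset 3: leading byte 0xF0 = 11110000 → 4-byte char #2 = F0 9F 9A A9.
Offset 7: leading byte 0xF0 = 11110000 → 4-byte char #3 = F0 9F 9A AB.
Leading byte 0xF0 = 11110000 matches 11110xxx → 4-byte sequence.
Byte 1: 0xF0 = 11110000, payload 000 (3 bits).
Byte 2: 0x9F = 10011111 (10xxxxxx ✓), payload 011111.
Byte 3: 0x9A = 10011010 (10xxxxxx ✓), payload 011010.
Byte 4: 0xAB = 10101011 (10xxxxxx ✓), payload 101011.
Concatenate: 000011111011010101011 = 0x1F6AB (21 bits → U+1F6AB).

U+1F6AB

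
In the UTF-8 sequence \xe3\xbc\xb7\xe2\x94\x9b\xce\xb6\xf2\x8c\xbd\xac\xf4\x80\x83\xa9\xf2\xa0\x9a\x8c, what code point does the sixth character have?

Offset 0: leading byte 0xE3 = 11100011 → 3-byte char #1 = E3 BC B7.
Offset 3: leading byte 0xE2 = 11100010 → 3-byte char #2 = E2 94 9B.
Offset 6: leading byte 0xCE = 11001110 → 2-byte char #3 = CE B6.
Offset 8: leading byte 0xF2 = 11110010 → 4-byte char #4 = F2 8C BD AC.
Offset 12: leading byte 0xF4 = 11110100 → 4-byte char #5 = F4 80 83 A9.
Offset 16: leading byte 0xF2 = 11110010 → 4-byte char #6 = F2 A0 9A 8C.
Leading byte 0xF2 = 11110010 matches 11110xxx → 4-byte sequence.
Byte 1: 0xF2 = 11110010, payload 010 (3 bits).
Byte 2: 0xA0 = 10100000 (10xxxxxx ✓), payload 100000.
Byte 3: 0x9A = 10011010 (10xxxxxx ✓), payload 011010.
Byte 4: 0x8C = 10001100 (10xxxxxx ✓), payload 001100.
Concatenate: 010100000011010001100 = 0xA068C (21 bits → U+A068C).

U+A068C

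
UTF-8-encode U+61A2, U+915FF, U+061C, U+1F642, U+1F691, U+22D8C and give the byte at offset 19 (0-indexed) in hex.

0xB6

U+61A2 → 3-byte form E6 86 A2 at offsets 0–2.
U+915FF → 4-byte form F2 91 97 BF at offsets 3–6.
U+061C → 2-byte form D8 9C at offsets 7–8.
U+1F642 → 4-byte form F0 9F 99 82 at offsets 9–12.
U+1F691 → 4-byte form F0 9F 9A 91 at offsets 13–16.
U+22D8C → 4-byte form F0 A2 B6 8C at offsets 17–20.
Offset 19 falls in char 6's range; it's byte 3 of F0 A2 B6 8C = 0xB6.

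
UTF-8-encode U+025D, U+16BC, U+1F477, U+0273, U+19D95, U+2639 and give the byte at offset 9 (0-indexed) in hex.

0xC9

U+025D → 2-byte form C9 9D at offsets 0–1.
U+16BC → 3-byte form E1 9A BC at offsets 2–4.
U+1F477 → 4-byte form F0 9F 91 B7 at offsets 5–8.
U+0273 → 2-byte form C9 B3 at offsets 9–10.
Offset 9 falls in char 4's range; it's byte 1 of C9 B3 = 0xC9.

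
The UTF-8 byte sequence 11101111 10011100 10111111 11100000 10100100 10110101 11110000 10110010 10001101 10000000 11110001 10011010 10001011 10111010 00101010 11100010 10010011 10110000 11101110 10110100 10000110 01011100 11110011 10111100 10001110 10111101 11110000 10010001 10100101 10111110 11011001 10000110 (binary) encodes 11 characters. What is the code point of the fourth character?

Offset 0: leading byte 0xEF = 11101111 → 3-byte char #1 = EF 9C BF.
Offset 3: leading byte 0xE0 = 11100000 → 3-byte char #2 = E0 A4 B5.
Offset 6: leading byte 0xF0 = 11110000 → 4-byte char #3 = F0 B2 8D 80.
Offset 10: leading byte 0xF1 = 11110001 → 4-byte char #4 = F1 9A 8B BA.
Leading byte 0xF1 = 11110001 matches 11110xxx → 4-byte sequence.
Byte 1: 0xF1 = 11110001, payload 001 (3 bits).
Byte 2: 0x9A = 10011010 (10xxxxxx ✓), payload 011010.
Byte 3: 0x8B = 10001011 (10xxxxxx ✓), payload 001011.
Byte 4: 0xBA = 10111010 (10xxxxxx ✓), payload 111010.
Concatenate: 001011010001011111010 = 0x5A2FA (21 bits → U+5A2FA).

U+5A2FA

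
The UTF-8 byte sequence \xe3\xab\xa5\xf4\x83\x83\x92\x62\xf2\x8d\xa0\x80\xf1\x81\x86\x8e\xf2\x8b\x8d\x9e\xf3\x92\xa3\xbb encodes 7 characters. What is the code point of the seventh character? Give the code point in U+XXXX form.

U+D28FB

Offset 0: leading byte 0xE3 = 11100011 → 3-byte char #1 = E3 AB A5.
Offset 3: leading byte 0xF4 = 11110100 → 4-byte char #2 = F4 83 83 92.
Offset 7: leading byte 0x62 = 01100010 → 1-byte char #3 = 62.
Offset 8: leading byte 0xF2 = 11110010 → 4-byte char #4 = F2 8D A0 80.
Offset 12: leading byte 0xF1 = 11110001 → 4-byte char #5 = F1 81 86 8E.
Offset 16: leading byte 0xF2 = 11110010 → 4-byte char #6 = F2 8B 8D 9E.
Offset 20: leading byte 0xF3 = 11110011 → 4-byte char #7 = F3 92 A3 BB.
Leading byte 0xF3 = 11110011 matches 11110xxx → 4-byte sequence.
Byte 1: 0xF3 = 11110011, payload 011 (3 bits).
Byte 2: 0x92 = 10010010 (10xxxxxx ✓), payload 010010.
Byte 3: 0xA3 = 10100011 (10xxxxxx ✓), payload 100011.
Byte 4: 0xBB = 10111011 (10xxxxxx ✓), payload 111011.
Concatenate: 011010010100011111011 = 0xD28FB (21 bits → U+D28FB).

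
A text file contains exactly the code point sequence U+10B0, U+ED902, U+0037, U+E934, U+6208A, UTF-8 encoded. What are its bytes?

E1 82 B0 F3 AD A4 82 37 EE A4 B4 F1 A2 82 8A

U+10B0: 3-byte form → E1 82 B0.
U+ED902: 4-byte form → F3 AD A4 82.
U+0037: 1-byte form → 37.
U+E934: 3-byte form → EE A4 B4.
U+6208A: 4-byte form → F1 A2 82 8A.
Concatenated (15 bytes): E1 82 B0 F3 AD A4 82 37 EE A4 B4 F1 A2 82 8A.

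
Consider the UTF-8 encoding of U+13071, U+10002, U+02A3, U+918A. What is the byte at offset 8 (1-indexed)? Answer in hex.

0x82

1-indexed offset 8 is 0-indexed offset 7.
U+13071 → 4-byte form F0 93 81 B1 at offsets 0–3.
U+10002 → 4-byte form F0 90 80 82 at offsets 4–7.
Offset 7 falls in char 2's range; it's byte 4 of F0 90 80 82 = 0x82.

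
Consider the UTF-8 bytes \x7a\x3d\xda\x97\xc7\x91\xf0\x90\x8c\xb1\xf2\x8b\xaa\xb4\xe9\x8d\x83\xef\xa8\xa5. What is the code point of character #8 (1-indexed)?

U+FA25

Offset 0: leading byte 0x7A = 01111010 → 1-byte char #1 = 7A.
Offset 1: leading byte 0x3D = 00111101 → 1-byte char #2 = 3D.
Offset 2: leading byte 0xDA = 11011010 → 2-byte char #3 = DA 97.
Offset 4: leading byte 0xC7 = 11000111 → 2-byte char #4 = C7 91.
Offset 6: leading byte 0xF0 = 11110000 → 4-byte char #5 = F0 90 8C B1.
Offset 10: leading byte 0xF2 = 11110010 → 4-byte char #6 = F2 8B AA B4.
Offset 14: leading byte 0xE9 = 11101001 → 3-byte char #7 = E9 8D 83.
Offset 17: leading byte 0xEF = 11101111 → 3-byte char #8 = EF A8 A5.
Leading byte 0xEF = 11101111 matches 1110xxxx → 3-byte sequence.
Byte 1: 0xEF = 11101111, payload 1111 (4 bits).
Byte 2: 0xA8 = 10101000 (10xxxxxx ✓), payload 101000.
Byte 3: 0xA5 = 10100101 (10xxxxxx ✓), payload 100101.
Concatenate: 1111101000100101 = 0xFA25 (16 bits → U+FA25).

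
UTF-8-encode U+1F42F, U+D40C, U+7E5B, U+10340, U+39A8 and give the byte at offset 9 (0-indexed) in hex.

U+1F42F → 4-byte form F0 9F 90 AF at offsets 0–3.
U+D40C → 3-byte form ED 90 8C at offsets 4–6.
U+7E5B → 3-byte form E7 B9 9B at offsets 7–9.
Offset 9 falls in char 3's range; it's byte 3 of E7 B9 9B = 0x9B.

0x9B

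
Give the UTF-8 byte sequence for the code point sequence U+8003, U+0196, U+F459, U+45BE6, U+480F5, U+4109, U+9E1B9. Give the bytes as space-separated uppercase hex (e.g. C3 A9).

U+8003: 3-byte form → E8 80 83.
U+0196: 2-byte form → C6 96.
U+F459: 3-byte form → EF 91 99.
U+45BE6: 4-byte form → F1 85 AF A6.
U+480F5: 4-byte form → F1 88 83 B5.
U+4109: 3-byte form → E4 84 89.
U+9E1B9: 4-byte form → F2 9E 86 B9.
Concatenated (23 bytes): E8 80 83 C6 96 EF 91 99 F1 85 AF A6 F1 88 83 B5 E4 84 89 F2 9E 86 B9.

E8 80 83 C6 96 EF 91 99 F1 85 AF A6 F1 88 83 B5 E4 84 89 F2 9E 86 B9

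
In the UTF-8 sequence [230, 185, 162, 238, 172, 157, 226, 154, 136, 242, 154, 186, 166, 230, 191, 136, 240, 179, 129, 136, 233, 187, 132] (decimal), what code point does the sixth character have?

Offset 0: leading byte 0xE6 = 11100110 → 3-byte char #1 = E6 B9 A2.
Offset 3: leading byte 0xEE = 11101110 → 3-byte char #2 = EE AC 9D.
Offset 6: leading byte 0xE2 = 11100010 → 3-byte char #3 = E2 9A 88.
Offset 9: leading byte 0xF2 = 11110010 → 4-byte char #4 = F2 9A BA A6.
Offset 13: leading byte 0xE6 = 11100110 → 3-byte char #5 = E6 BF 88.
Offset 16: leading byte 0xF0 = 11110000 → 4-byte char #6 = F0 B3 81 88.
Leading byte 0xF0 = 11110000 matches 11110xxx → 4-byte sequence.
Byte 1: 0xF0 = 11110000, payload 000 (3 bits).
Byte 2: 0xB3 = 10110011 (10xxxxxx ✓), payload 110011.
Byte 3: 0x81 = 10000001 (10xxxxxx ✓), payload 000001.
Byte 4: 0x88 = 10001000 (10xxxxxx ✓), payload 001000.
Concatenate: 000110011000001001000 = 0x33048 (21 bits → U+33048).

U+33048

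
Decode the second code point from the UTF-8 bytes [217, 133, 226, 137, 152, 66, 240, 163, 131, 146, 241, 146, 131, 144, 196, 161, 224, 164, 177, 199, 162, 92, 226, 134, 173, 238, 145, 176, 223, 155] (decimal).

U+2258

Offset 0: leading byte 0xD9 = 11011001 → 2-byte char #1 = D9 85.
Offset 2: leading byte 0xE2 = 11100010 → 3-byte char #2 = E2 89 98.
Leading byte 0xE2 = 11100010 matches 1110xxxx → 3-byte sequence.
Byte 1: 0xE2 = 11100010, payload 0010 (4 bits).
Byte 2: 0x89 = 10001001 (10xxxxxx ✓), payload 001001.
Byte 3: 0x98 = 10011000 (10xxxxxx ✓), payload 011000.
Concatenate: 0010001001011000 = 0x2258 (16 bits → U+2258).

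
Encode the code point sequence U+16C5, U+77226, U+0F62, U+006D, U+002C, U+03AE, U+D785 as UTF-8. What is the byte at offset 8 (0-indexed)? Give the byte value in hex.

U+16C5 → 3-byte form E1 9B 85 at offsets 0–2.
U+77226 → 4-byte form F1 B7 88 A6 at offsets 3–6.
U+0F62 → 3-byte form E0 BD A2 at offsets 7–9.
Offset 8 falls in char 3's range; it's byte 2 of E0 BD A2 = 0xBD.

0xBD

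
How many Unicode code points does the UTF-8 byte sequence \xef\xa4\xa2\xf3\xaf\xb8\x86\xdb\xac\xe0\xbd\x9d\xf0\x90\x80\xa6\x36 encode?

6

Byte at offset 0: 0xEF = 11101111 → 3-byte char (#1). Advance 3.
Byte at offset 3: 0xF3 = 11110011 → 4-byte char (#2). Advance 4.
Byte at offset 7: 0xDB = 11011011 → 2-byte char (#3). Advance 2.
Byte at offset 9: 0xE0 = 11100000 → 3-byte char (#4). Advance 3.
Byte at offset 12: 0xF0 = 11110000 → 4-byte char (#5). Advance 4.
Byte at offset 16: 0x36 = 00110110 → 1-byte char (#6). Advance 1.
Reached end at offset 17 after 6 code points.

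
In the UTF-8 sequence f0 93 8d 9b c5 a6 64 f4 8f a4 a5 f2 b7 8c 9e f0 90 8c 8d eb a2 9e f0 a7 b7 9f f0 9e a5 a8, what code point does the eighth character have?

Offset 0: leading byte 0xF0 = 11110000 → 4-byte char #1 = F0 93 8D 9B.
Offset 4: leading byte 0xC5 = 11000101 → 2-byte char #2 = C5 A6.
Offset 6: leading byte 0x64 = 01100100 → 1-byte char #3 = 64.
Offset 7: leading byte 0xF4 = 11110100 → 4-byte char #4 = F4 8F A4 A5.
Offset 11: leading byte 0xF2 = 11110010 → 4-byte char #5 = F2 B7 8C 9E.
Offset 15: leading byte 0xF0 = 11110000 → 4-byte char #6 = F0 90 8C 8D.
Offset 19: leading byte 0xEB = 11101011 → 3-byte char #7 = EB A2 9E.
Offset 22: leading byte 0xF0 = 11110000 → 4-byte char #8 = F0 A7 B7 9F.
Leading byte 0xF0 = 11110000 matches 11110xxx → 4-byte sequence.
Byte 1: 0xF0 = 11110000, payload 000 (3 bits).
Byte 2: 0xA7 = 10100111 (10xxxxxx ✓), payload 100111.
Byte 3: 0xB7 = 10110111 (10xxxxxx ✓), payload 110111.
Byte 4: 0x9F = 10011111 (10xxxxxx ✓), payload 011111.
Concatenate: 000100111110111011111 = 0x27DDF (21 bits → U+27DDF).

U+27DDF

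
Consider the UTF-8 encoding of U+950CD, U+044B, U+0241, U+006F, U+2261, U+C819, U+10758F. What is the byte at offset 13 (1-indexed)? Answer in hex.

1-indexed offset 13 is 0-indexed offset 12.
U+950CD → 4-byte form F2 95 83 8D at offsets 0–3.
U+044B → 2-byte form D1 8B at offsets 4–5.
U+0241 → 2-byte form C9 81 at offsets 6–7.
U+006F → 1-byte form 6F at offsets 8–8.
U+2261 → 3-byte form E2 89 A1 at offsets 9–11.
U+C819 → 3-byte form EC A0 99 at offsets 12–14.
Offset 12 falls in char 6's range; it's byte 1 of EC A0 99 = 0xEC.

0xEC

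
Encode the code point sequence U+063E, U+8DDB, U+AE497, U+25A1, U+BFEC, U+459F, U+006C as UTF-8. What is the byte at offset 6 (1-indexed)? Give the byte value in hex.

0xF2

1-indexed offset 6 is 0-indexed offset 5.
U+063E → 2-byte form D8 BE at offsets 0–1.
U+8DDB → 3-byte form E8 B7 9B at offsets 2–4.
U+AE497 → 4-byte form F2 AE 92 97 at offsets 5–8.
Offset 5 falls in char 3's range; it's byte 1 of F2 AE 92 97 = 0xF2.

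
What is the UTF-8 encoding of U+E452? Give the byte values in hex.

EE 91 92

U+E452 = 0xE452 = 58450 decimal. In range U+0800–U+FFFF → 3-byte form: 1110xxxx 10xxxxxx 10xxxxxx.
Binary (16 bits): 1110010001010010.
Split 4+6+6: 1110 | 010001 | 010010.
Byte 1: 11101110 = 0xEE.
Byte 2: 10010001 = 0x91.
Byte 3: 10010010 = 0x92.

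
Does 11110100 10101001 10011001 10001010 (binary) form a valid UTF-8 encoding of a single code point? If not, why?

invalid (encodes a value above U+10FFFF)

Leading byte 0xF4 = 11110100 → 4-byte form.
Payload = 0x12964A, which exceeds U+10FFFF, the maximum Unicode code point. (Leading bytes F5–FF, or F4 followed by ≥ 0x90, are invalid.)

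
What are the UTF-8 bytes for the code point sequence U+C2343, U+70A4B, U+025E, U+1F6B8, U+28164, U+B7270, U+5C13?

F3 82 8D 83 F1 B0 A9 8B C9 9E F0 9F 9A B8 F0 A8 85 A4 F2 B7 89 B0 E5 B0 93

U+C2343: 4-byte form → F3 82 8D 83.
U+70A4B: 4-byte form → F1 B0 A9 8B.
U+025E: 2-byte form → C9 9E.
U+1F6B8: 4-byte form → F0 9F 9A B8.
U+28164: 4-byte form → F0 A8 85 A4.
U+B7270: 4-byte form → F2 B7 89 B0.
U+5C13: 3-byte form → E5 B0 93.
Concatenated (25 bytes): F3 82 8D 83 F1 B0 A9 8B C9 9E F0 9F 9A B8 F0 A8 85 A4 F2 B7 89 B0 E5 B0 93.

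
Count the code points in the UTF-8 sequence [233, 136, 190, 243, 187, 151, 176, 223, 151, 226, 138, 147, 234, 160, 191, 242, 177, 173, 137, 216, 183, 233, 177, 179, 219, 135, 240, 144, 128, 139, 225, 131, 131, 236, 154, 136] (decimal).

Byte at offset 0: 0xE9 = 11101001 → 3-byte char (#1). Advance 3.
Byte at offset 3: 0xF3 = 11110011 → 4-byte char (#2). Advance 4.
Byte at offset 7: 0xDF = 11011111 → 2-byte char (#3). Advance 2.
Byte at offset 9: 0xE2 = 11100010 → 3-byte char (#4). Advance 3.
Byte at offset 12: 0xEA = 11101010 → 3-byte char (#5). Advance 3.
Byte at offset 15: 0xF2 = 11110010 → 4-byte char (#6). Advance 4.
Byte at offset 19: 0xD8 = 11011000 → 2-byte char (#7). Advance 2.
Byte at offset 21: 0xE9 = 11101001 → 3-byte char (#8). Advance 3.
Byte at offset 24: 0xDB = 11011011 → 2-byte char (#9). Advance 2.
Byte at offset 26: 0xF0 = 11110000 → 4-byte char (#10). Advance 4.
Byte at offset 30: 0xE1 = 11100001 → 3-byte char (#11). Advance 3.
Byte at offset 33: 0xEC = 11101100 → 3-byte char (#12). Advance 3.
Reached end at offset 36 after 12 code points.

12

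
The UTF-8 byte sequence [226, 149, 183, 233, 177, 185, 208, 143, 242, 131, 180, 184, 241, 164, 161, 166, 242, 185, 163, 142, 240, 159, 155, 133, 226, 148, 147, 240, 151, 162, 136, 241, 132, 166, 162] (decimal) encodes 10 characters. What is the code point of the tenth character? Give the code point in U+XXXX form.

Offset 0: leading byte 0xE2 = 11100010 → 3-byte char #1 = E2 95 B7.
Offset 3: leading byte 0xE9 = 11101001 → 3-byte char #2 = E9 B1 B9.
Offset 6: leading byte 0xD0 = 11010000 → 2-byte char #3 = D0 8F.
Offset 8: leading byte 0xF2 = 11110010 → 4-byte char #4 = F2 83 B4 B8.
Offset 12: leading byte 0xF1 = 11110001 → 4-byte char #5 = F1 A4 A1 A6.
Offset 16: leading byte 0xF2 = 11110010 → 4-byte char #6 = F2 B9 A3 8E.
Offset 20: leading byte 0xF0 = 11110000 → 4-byte char #7 = F0 9F 9B 85.
Offset 24: leading byte 0xE2 = 11100010 → 3-byte char #8 = E2 94 93.
Offset 27: leading byte 0xF0 = 11110000 → 4-byte char #9 = F0 97 A2 88.
Offset 31: leading byte 0xF1 = 11110001 → 4-byte char #10 = F1 84 A6 A2.
Leading byte 0xF1 = 11110001 matches 11110xxx → 4-byte sequence.
Byte 1: 0xF1 = 11110001, payload 001 (3 bits).
Byte 2: 0x84 = 10000100 (10xxxxxx ✓), payload 000100.
Byte 3: 0xA6 = 10100110 (10xxxxxx ✓), payload 100110.
Byte 4: 0xA2 = 10100010 (10xxxxxx ✓), payload 100010.
Concatenate: 001000100100110100010 = 0x449A2 (21 bits → U+449A2).

U+449A2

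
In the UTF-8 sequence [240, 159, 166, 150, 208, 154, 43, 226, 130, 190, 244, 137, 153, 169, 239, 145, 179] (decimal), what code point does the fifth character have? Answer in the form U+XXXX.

U+109669

Offset 0: leading byte 0xF0 = 11110000 → 4-byte char #1 = F0 9F A6 96.
Offset 4: leading byte 0xD0 = 11010000 → 2-byte char #2 = D0 9A.
Offset 6: leading byte 0x2B = 00101011 → 1-byte char #3 = 2B.
Offset 7: leading byte 0xE2 = 11100010 → 3-byte char #4 = E2 82 BE.
Offset 10: leading byte 0xF4 = 11110100 → 4-byte char #5 = F4 89 99 A9.
Leading byte 0xF4 = 11110100 matches 11110xxx → 4-byte sequence.
Byte 1: 0xF4 = 11110100, payload 100 (3 bits).
Byte 2: 0x89 = 10001001 (10xxxxxx ✓), payload 001001.
Byte 3: 0x99 = 10011001 (10xxxxxx ✓), payload 011001.
Byte 4: 0xA9 = 10101001 (10xxxxxx ✓), payload 101001.
Concatenate: 100001001011001101001 = 0x109669 (21 bits → U+109669).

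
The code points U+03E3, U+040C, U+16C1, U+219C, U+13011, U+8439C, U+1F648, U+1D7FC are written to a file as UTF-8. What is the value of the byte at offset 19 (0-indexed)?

U+03E3 → 2-byte form CF A3 at offsets 0–1.
U+040C → 2-byte form D0 8C at offsets 2–3.
U+16C1 → 3-byte form E1 9B 81 at offsets 4–6.
U+219C → 3-byte form E2 86 9C at offsets 7–9.
U+13011 → 4-byte form F0 93 80 91 at offsets 10–13.
U+8439C → 4-byte form F2 84 8E 9C at offsets 14–17.
U+1F648 → 4-byte form F0 9F 99 88 at offsets 18–21.
Offset 19 falls in char 7's range; it's byte 2 of F0 9F 99 88 = 0x9F.

0x9F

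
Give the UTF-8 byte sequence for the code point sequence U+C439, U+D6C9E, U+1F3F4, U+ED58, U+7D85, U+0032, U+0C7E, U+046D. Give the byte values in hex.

U+C439: 3-byte form → EC 90 B9.
U+D6C9E: 4-byte form → F3 96 B2 9E.
U+1F3F4: 4-byte form → F0 9F 8F B4.
U+ED58: 3-byte form → EE B5 98.
U+7D85: 3-byte form → E7 B6 85.
U+0032: 1-byte form → 32.
U+0C7E: 3-byte form → E0 B1 BE.
U+046D: 2-byte form → D1 AD.
Concatenated (23 bytes): EC 90 B9 F3 96 B2 9E F0 9F 8F B4 EE B5 98 E7 B6 85 32 E0 B1 BE D1 AD.

EC 90 B9 F3 96 B2 9E F0 9F 8F B4 EE B5 98 E7 B6 85 32 E0 B1 BE D1 AD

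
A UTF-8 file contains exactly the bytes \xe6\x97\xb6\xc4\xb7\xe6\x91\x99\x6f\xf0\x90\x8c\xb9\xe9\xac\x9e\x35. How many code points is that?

Byte at offset 0: 0xE6 = 11100110 → 3-byte char (#1). Advance 3.
Byte at offset 3: 0xC4 = 11000100 → 2-byte char (#2). Advance 2.
Byte at offset 5: 0xE6 = 11100110 → 3-byte char (#3). Advance 3.
Byte at offset 8: 0x6F = 01101111 → 1-byte char (#4). Advance 1.
Byte at offset 9: 0xF0 = 11110000 → 4-byte char (#5). Advance 4.
Byte at offset 13: 0xE9 = 11101001 → 3-byte char (#6). Advance 3.
Byte at offset 16: 0x35 = 00110101 → 1-byte char (#7). Advance 1.
Reached end at offset 17 after 7 code points.

7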